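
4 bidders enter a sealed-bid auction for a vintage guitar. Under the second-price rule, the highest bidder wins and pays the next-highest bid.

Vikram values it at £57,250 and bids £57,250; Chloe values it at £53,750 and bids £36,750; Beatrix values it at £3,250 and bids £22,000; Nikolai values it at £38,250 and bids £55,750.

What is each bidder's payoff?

Sorted high to low: Vikram £57,250 > Nikolai £55,750 > Chloe £36,750 > Beatrix £22,000.
Vikram has the top bid and wins; the price is the second-highest bid, £55,750.
Vikram's payoff = £57,250 − £55,750 = £1,500. All other bidders lose, so their payoff is 0.

Vikram £1,500, Chloe £0, Beatrix £0, Nikolai £0.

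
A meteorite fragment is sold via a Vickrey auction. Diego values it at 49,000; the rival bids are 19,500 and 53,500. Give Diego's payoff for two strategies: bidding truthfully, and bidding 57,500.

The highest competing bid is 53,500.
Bidding truthfully at 49,000: the top bid is 53,500 (a rival), so Diego loses. Payoff = 0.
Bidding 57,500: Diego has the top bid, wins, and pays the second-highest bid 53,500. Payoff = 49,000 − 53,500 = -4,500.
Deviating from a truthful bid can only lose payoff in a second-price auction — never gain.

Truthful: 0; alternative: -4,500.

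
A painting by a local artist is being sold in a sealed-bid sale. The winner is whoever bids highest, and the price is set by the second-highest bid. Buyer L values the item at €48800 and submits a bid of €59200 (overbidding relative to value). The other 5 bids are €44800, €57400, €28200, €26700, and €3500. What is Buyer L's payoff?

-€8600

Highest competing bid: €57400.
Buyer L's bid €59200 is the highest overall, so Buyer L wins and pays the second-highest bid, €57400.
Payoff = value − price = €48800 − €57400 = -€8600.
Overbidding won the item at a price above value — truthful bidding would have avoided this loss.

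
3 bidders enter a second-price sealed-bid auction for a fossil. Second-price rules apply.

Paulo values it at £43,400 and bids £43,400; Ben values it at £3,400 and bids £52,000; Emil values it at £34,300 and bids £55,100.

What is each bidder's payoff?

Ordered from highest: Emil £55,100, then Ben £52,000, then Paulo £43,400.
Emil has the top bid and wins; the price is the second-highest bid, £52,000.
Emil's payoff = £34,300 − £52,000 = -£17,700. All other bidders lose, so their payoff is 0.

Paulo £0, Ben £0, Emil -£17,700.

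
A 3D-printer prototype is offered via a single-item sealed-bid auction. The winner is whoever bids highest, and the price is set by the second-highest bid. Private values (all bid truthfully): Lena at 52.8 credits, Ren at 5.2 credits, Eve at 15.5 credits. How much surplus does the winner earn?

Sorted high to low: Lena 52.8 credits > Eve 15.5 credits > Ren 5.2 credits.
Lena wins with the top bid and pays the second-highest, 15.5 credits.
Surplus = 52.8 credits − 15.5 credits = 37.3 credits.

Surplus = 37.3 credits.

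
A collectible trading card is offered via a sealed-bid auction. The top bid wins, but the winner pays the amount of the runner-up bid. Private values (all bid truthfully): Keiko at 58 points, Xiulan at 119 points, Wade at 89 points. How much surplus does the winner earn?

Sorted high to low: Xiulan 119 points, then Wade 89 points, then Keiko 58 points.
Xiulan wins with the top bid and pays the second-highest, 89 points.
Surplus = 119 points − 89 points = 30 points.

Winner's surplus: 30 points.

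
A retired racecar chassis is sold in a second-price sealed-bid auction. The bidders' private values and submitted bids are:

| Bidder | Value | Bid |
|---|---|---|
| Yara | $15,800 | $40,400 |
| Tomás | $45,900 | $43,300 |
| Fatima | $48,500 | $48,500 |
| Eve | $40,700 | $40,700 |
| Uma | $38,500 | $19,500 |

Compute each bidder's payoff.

Payoffs: Yara $0, Tomás $0, Fatima $5,200, Eve $0, Uma $0.

Ordered from highest: Fatima $48,500; Tomás $43,300; Eve $40,700; Yara $40,400; Uma $19,500.
Fatima has the top bid and wins; the price is the second-highest bid, $43,300.
Fatima's payoff = $48,500 − $43,300 = $5,200. All other bidders lose, so their payoff is 0.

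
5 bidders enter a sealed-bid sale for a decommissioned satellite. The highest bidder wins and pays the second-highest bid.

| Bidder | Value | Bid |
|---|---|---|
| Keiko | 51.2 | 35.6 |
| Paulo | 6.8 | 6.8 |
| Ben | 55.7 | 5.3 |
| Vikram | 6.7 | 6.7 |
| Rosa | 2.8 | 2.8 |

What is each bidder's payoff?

Bids in descending order: Keiko 35.6; Paulo 6.8; Vikram 6.7; Ben 5.3; Rosa 2.8.
Keiko has the top bid and wins; the price is the second-highest bid, 6.8.
Keiko's payoff = 51.2 − 6.8 = 44.4. All other bidders lose, so their payoff is 0.

Payoffs: Keiko 44.4, Paulo 0.0, Ben 0.0, Vikram 0.0, Rosa 0.0.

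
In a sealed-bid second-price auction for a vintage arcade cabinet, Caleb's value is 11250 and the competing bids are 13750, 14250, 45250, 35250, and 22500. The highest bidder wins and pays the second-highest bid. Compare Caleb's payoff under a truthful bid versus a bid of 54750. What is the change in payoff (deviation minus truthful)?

The highest competing bid is 45250.
Bidding truthfully at 11250: the top bid is 45250 (a rival), so Caleb loses. Payoff = 0.
Bidding 54750: Caleb has the top bid, wins, and pays the second-highest bid 45250. Payoff = 11250 − 45250 = -34000.
Change = -34000 − 0 = -34000.
This is the dominant-strategy logic: truthful bidding weakly beats any alternative.

Change in payoff: -34000.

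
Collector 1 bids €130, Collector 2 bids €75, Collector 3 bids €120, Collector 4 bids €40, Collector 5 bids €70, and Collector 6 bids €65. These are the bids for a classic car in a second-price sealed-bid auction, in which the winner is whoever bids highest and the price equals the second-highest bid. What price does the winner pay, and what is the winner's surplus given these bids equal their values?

Bids in descending order: Collector 1 €130, then Collector 3 €120, then Collector 2 €75, then Collector 5 €70, then Collector 6 €65, then Collector 4 €40.
Collector 1 is the highest bidder, so Collector 1 wins.
Under the second-price rule, the price is the second-highest bid: €120.
Surplus = €130 − €120 = €10.

Price €120; surplus €10.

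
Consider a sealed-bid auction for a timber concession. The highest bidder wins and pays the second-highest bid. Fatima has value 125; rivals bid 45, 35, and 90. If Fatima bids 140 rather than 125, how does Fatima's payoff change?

Payoff change: 0.

The highest competing bid is 90.
Bidding truthfully at 125: Fatima has the top bid, wins, and pays the second-highest bid 90. Payoff = 125 − 90 = 35.
Bidding 140: Fatima has the top bid, wins, and pays the second-highest bid 90. Payoff = 125 − 90 = 35.
Change = 35 − 35 = 0.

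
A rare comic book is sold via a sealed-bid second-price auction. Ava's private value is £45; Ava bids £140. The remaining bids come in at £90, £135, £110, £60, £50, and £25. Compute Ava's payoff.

Highest competing bid: £135.
Ava's bid £140 is the highest overall, so Ava wins and pays the second-highest bid, £135.
Payoff = value − price = £45 − £135 = -£90.

-£90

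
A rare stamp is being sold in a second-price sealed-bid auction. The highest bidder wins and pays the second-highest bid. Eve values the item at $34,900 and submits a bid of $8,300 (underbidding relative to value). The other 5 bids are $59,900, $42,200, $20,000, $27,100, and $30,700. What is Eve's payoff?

Eve's payoff: $0.

Highest competing bid: $59,900.
Eve's bid $8,300 is not the highest, so Eve loses, pays nothing, and earns zero payoff.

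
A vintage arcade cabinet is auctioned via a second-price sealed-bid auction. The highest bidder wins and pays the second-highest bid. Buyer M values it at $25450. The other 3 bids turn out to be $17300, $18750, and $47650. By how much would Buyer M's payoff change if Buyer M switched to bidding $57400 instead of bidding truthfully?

-$22200

The highest competing bid is $47650.
Bidding truthfully at $25450: the top bid is $47650 (a rival), so Buyer M loses. Payoff = $0.
Bidding $57400: Buyer M has the top bid, wins, and pays the second-highest bid $47650. Payoff = $25450 − $47650 = -$22200.
Change = -$22200 − $0 = -$22200.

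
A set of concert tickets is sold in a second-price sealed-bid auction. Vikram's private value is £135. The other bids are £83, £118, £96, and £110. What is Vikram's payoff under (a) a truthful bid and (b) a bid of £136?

The highest competing bid is £118.
Bidding truthfully at £135: Vikram has the top bid, wins, and pays the second-highest bid £118. Payoff = £135 − £118 = £17.
Bidding £136: Vikram has the top bid, wins, and pays the second-highest bid £118. Payoff = £135 − £118 = £17.
The bid only affects whether you win, not the price — here both bids land on the same side of the top rival bid, so the deviation is payoff-neutral.

(a) £17  (b) £17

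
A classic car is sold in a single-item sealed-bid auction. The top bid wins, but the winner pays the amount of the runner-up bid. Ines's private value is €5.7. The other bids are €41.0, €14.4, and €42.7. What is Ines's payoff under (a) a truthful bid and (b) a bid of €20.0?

Truthful: €0.0; alternative: €0.0.

The highest competing bid is €42.7.
Bidding truthfully at €5.7: the top bid is €42.7 (a rival), so Ines loses. Payoff = €0.0.
Bidding €20.0: the top bid is €42.7 (a rival), so Ines loses. Payoff = €0.0.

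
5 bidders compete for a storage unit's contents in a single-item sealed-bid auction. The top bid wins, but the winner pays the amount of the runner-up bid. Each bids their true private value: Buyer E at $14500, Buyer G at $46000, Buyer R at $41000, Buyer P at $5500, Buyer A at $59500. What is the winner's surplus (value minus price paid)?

Ordered from highest: Buyer A $59500; Buyer G $46000; Buyer R $41000; Buyer E $14500; Buyer P $5500.
Buyer A wins with the top bid and pays the second-highest, $46000.
Surplus = $59500 − $46000 = $13500.

Surplus = $13500.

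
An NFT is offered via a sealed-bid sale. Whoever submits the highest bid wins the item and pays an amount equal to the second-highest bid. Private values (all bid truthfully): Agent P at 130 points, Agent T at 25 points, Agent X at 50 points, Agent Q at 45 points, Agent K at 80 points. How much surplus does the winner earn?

Sorted high to low: Agent P 130 points; Agent K 80 points; Agent X 50 points; Agent Q 45 points; Agent T 25 points.
Agent P wins with the top bid and pays the second-highest, 80 points.
Surplus = 130 points − 80 points = 50 points.

Winner's surplus: 50 points.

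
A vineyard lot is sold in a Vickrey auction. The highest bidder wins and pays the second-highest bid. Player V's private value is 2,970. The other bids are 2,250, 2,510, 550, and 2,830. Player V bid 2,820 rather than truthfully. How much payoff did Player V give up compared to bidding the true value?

The highest competing bid is 2,830.
Bidding truthfully at 2,970: Player V has the top bid, wins, and pays the second-highest bid 2,830. Payoff = 2,970 − 2,830 = 140.
Bidding 2,820: the top bid is 2,830 (a rival), so Player V loses. Payoff = 0.
Regret = truthful payoff − actual payoff = 140 − 0 = 140.

Payoff forgone: 140.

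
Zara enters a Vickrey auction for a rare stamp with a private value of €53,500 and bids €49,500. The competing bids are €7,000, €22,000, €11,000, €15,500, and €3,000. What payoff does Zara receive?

Highest competing bid: €22,000.
Zara's bid €49,500 is the highest overall, so Zara wins and pays the second-highest bid, €22,000.
Payoff = value − price = €53,500 − €22,000 = €31,500.

Payoff = €31,500.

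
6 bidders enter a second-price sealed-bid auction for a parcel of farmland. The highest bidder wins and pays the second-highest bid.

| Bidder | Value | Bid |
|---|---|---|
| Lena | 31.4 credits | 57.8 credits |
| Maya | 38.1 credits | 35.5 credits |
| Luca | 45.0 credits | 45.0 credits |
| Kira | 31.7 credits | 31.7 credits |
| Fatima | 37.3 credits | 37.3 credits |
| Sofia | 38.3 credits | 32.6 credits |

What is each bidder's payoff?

Bids in descending order: Lena 57.8 credits, then Luca 45.0 credits, then Fatima 37.3 credits, then Maya 35.5 credits, then Sofia 32.6 credits, then Kira 31.7 credits.
Lena has the top bid and wins; the price is the second-highest bid, 45.0 credits.
Lena's payoff = 31.4 credits − 45.0 credits = -13.6 credits. All other bidders lose, so their payoff is 0.

Lena -13.6 credits, Maya 0.0 credits, Luca 0.0 credits, Kira 0.0 credits, Fatima 0.0 credits, Sofia 0.0 credits.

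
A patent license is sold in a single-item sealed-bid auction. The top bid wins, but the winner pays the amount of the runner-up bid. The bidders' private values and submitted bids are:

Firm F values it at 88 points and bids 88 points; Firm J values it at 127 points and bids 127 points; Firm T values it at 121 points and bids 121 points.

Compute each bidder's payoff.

Payoffs: Firm F 0 points, Firm J 6 points, Firm T 0 points.

Bids in descending order: Firm J 127 points, then Firm T 121 points, then Firm F 88 points.
Firm J has the top bid and wins; the price is the second-highest bid, 121 points.
Firm J's payoff = 127 points − 121 points = 6 points. All other bidders lose, so their payoff is 0.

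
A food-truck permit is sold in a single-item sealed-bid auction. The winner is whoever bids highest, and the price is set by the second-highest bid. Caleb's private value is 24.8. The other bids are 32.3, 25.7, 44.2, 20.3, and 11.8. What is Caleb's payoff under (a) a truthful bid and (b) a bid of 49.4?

The highest competing bid is 44.2.
Bidding truthfully at 24.8: the top bid is 44.2 (a rival), so Caleb loses. Payoff = 0.0.
Bidding 49.4: Caleb has the top bid, wins, and pays the second-highest bid 44.2. Payoff = 24.8 − 44.2 = -19.4.
This is the dominant-strategy logic: truthful bidding weakly beats any alternative.

(a) 0.0  (b) -19.4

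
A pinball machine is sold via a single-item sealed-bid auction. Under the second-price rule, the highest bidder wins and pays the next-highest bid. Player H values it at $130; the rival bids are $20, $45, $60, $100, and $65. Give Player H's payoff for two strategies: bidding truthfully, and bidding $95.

The highest competing bid is $100.
Bidding truthfully at $130: Player H has the top bid, wins, and pays the second-highest bid $100. Payoff = $130 − $100 = $30.
Bidding $95: the top bid is $100 (a rival), so Player H loses. Payoff = $0.
Deviating from a truthful bid can only lose payoff in a second-price auction — never gain.

(a) $30  (b) $0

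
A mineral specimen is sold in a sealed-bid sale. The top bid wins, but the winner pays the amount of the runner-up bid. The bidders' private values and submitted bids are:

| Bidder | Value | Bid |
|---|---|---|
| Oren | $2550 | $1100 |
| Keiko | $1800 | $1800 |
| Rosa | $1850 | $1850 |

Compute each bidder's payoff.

Oren $0, Keiko $0, Rosa $50.

Ranking the bids: Rosa $1850, then Keiko $1800, then Oren $1100.
Rosa has the top bid and wins; the price is the second-highest bid, $1800.
Rosa's payoff = $1850 − $1800 = $50. All other bidders lose, so their payoff is 0.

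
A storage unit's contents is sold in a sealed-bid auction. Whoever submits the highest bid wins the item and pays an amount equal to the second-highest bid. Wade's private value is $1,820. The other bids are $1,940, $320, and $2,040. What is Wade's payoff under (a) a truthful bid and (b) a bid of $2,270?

The highest competing bid is $2,040.
Bidding truthfully at $1,820: the top bid is $2,040 (a rival), so Wade loses. Payoff = $0.
Bidding $2,270: Wade has the top bid, wins, and pays the second-highest bid $2,040. Payoff = $1,820 − $2,040 = -$220.

(a) $0  (b) -$220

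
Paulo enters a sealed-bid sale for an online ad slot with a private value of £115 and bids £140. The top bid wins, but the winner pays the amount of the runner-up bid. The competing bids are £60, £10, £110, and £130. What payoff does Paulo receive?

Highest competing bid: £130.
Paulo's bid £140 is the highest overall, so Paulo wins and pays the second-highest bid, £130.
Payoff = value − price = £115 − £130 = -£15.
Overbidding won the item at a price above value — truthful bidding would have avoided this loss.

Payoff = -£15.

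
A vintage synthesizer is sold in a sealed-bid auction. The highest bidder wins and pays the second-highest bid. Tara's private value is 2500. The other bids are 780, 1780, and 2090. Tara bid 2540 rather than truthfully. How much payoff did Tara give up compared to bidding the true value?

0

The highest competing bid is 2090.
Bidding truthfully at 2500: Tara has the top bid, wins, and pays the second-highest bid 2090. Payoff = 2500 − 2090 = 410.
Bidding 2540: Tara has the top bid, wins, and pays the second-highest bid 2090. Payoff = 2500 − 2090 = 410.
Regret = truthful payoff − actual payoff = 410 − 410 = 0.
The bid only affects whether you win, not the price — here both bids land on the same side of the top rival bid, so the deviation is payoff-neutral.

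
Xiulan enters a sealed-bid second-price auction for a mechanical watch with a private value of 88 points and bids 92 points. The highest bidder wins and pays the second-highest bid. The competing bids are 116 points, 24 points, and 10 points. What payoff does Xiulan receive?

Highest competing bid: 116 points.
Xiulan's bid 92 points is not the highest, so Xiulan loses, pays nothing, and earns zero payoff.

Payoff = 0 points.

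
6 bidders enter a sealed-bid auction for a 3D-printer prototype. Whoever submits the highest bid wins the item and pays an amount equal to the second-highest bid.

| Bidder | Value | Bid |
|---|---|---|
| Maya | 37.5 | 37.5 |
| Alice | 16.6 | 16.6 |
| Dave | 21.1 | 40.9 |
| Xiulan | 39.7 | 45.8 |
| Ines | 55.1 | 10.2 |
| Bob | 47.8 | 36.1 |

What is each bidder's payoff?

Payoffs: Maya 0.0, Alice 0.0, Dave 0.0, Xiulan -1.2, Ines 0.0, Bob 0.0.

Ordered from highest: Xiulan 45.8; Dave 40.9; Maya 37.5; Bob 36.1; Alice 16.6; Ines 10.2.
Xiulan has the top bid and wins; the price is the second-highest bid, 40.9.
Xiulan's payoff = 39.7 − 40.9 = -1.2. All other bidders lose, so their payoff is 0.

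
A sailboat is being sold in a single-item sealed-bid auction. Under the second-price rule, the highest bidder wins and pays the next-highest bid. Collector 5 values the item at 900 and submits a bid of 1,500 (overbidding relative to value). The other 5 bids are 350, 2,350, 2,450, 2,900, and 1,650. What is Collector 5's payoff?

0

Highest competing bid: 2,900.
Collector 5's bid 1,500 is not the highest, so Collector 5 loses, pays nothing, and earns zero payoff.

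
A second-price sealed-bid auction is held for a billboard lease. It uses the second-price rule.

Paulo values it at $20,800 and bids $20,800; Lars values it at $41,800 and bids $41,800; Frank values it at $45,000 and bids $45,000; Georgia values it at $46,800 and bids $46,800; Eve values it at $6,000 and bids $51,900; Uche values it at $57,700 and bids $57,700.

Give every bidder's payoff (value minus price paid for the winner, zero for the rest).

Ranking the bids: Uche $57,700; Eve $51,900; Georgia $46,800; Frank $45,000; Lars $41,800; Paulo $20,800.
Uche has the top bid and wins; the price is the second-highest bid, $51,900.
Uche's payoff = $57,700 − $51,900 = $5,800. All other bidders lose, so their payoff is 0.

Payoffs: Paulo $0, Lars $0, Frank $0, Georgia $0, Eve $0, Uche $5,800.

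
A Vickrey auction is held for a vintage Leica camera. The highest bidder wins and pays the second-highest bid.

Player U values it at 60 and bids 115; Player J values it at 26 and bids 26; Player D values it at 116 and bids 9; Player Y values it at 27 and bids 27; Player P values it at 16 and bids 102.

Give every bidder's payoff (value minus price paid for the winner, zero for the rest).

Payoffs: Player U -42, Player J 0, Player D 0, Player Y 0, Player P 0.

Ordered from highest: Player U 115 > Player P 102 > Player Y 27 > Player J 26 > Player D 9.
Player U has the top bid and wins; the price is the second-highest bid, 102.
Player U's payoff = 60 − 102 = -42. All other bidders lose, so their payoff is 0.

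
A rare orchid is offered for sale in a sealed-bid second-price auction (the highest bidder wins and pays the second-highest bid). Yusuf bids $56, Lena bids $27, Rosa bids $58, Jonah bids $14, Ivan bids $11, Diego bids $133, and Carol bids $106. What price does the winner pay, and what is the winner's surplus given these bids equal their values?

Bids in descending order: Diego $133 > Carol $106 > Rosa $58 > Yusuf $56 > Lena $27 > Jonah $14 > Ivan $11.
Diego is the highest bidder, so Diego wins.
Under the second-price rule, the price is the second-highest bid: $106.
Surplus = $133 − $106 = $27.

Price $106; surplus $27.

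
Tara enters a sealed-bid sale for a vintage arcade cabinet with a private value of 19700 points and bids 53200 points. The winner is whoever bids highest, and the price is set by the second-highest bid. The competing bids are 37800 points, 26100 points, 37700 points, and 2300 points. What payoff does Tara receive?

Highest competing bid: 37800 points.
Tara's bid 53200 points is the highest overall, so Tara wins and pays the second-highest bid, 37800 points.
Payoff = value − price = 19700 points − 37800 points = -18100 points.
Overbidding won the item at a price above value — truthful bidding would have avoided this loss.

-18100 points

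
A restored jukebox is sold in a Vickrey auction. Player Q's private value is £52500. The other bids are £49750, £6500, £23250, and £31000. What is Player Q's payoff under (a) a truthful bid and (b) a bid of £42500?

The highest competing bid is £49750.
Bidding truthfully at £52500: Player Q has the top bid, wins, and pays the second-highest bid £49750. Payoff = £52500 − £49750 = £2750.
Bidding £42500: the top bid is £49750 (a rival), so Player Q loses. Payoff = £0.
This is the dominant-strategy logic: truthful bidding weakly beats any alternative.

(a) £2750  (b) £0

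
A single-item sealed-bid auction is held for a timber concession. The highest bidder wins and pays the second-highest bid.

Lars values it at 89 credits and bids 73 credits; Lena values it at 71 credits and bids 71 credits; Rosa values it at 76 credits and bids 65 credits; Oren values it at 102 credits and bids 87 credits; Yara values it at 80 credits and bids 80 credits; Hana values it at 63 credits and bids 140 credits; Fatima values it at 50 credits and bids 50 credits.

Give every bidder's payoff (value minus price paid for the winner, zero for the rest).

Ranking the bids: Hana 140 credits, then Oren 87 credits, then Yara 80 credits, then Lars 73 credits, then Lena 71 credits, then Rosa 65 credits, then Fatima 50 credits.
Hana has the top bid and wins; the price is the second-highest bid, 87 credits.
Hana's payoff = 63 credits − 87 credits = -24 credits. All other bidders lose, so their payoff is 0.

Lars 0 credits, Lena 0 credits, Rosa 0 credits, Oren 0 credits, Yara 0 credits, Hana -24 credits, Fatima 0 credits.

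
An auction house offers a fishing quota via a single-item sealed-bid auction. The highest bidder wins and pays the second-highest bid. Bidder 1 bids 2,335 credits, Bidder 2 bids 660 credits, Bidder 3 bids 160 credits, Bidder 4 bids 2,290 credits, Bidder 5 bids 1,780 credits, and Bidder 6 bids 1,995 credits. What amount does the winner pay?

Price paid: 2,290 credits.

Ranking the bids: Bidder 1 2,335 credits, then Bidder 4 2,290 credits, then Bidder 6 1,995 credits, then Bidder 5 1,780 credits, then Bidder 2 660 credits, then Bidder 3 160 credits.
Bidder 1 has the highest bid, so Bidder 1 wins.
The second-highest bid is 2,290 credits, so that is what Bidder 1 pays.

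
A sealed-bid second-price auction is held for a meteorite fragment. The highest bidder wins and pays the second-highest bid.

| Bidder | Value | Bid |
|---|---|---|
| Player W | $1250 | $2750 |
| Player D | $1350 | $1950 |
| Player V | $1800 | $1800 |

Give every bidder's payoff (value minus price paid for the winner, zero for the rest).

Ranking the bids: Player W $2750 > Player D $1950 > Player V $1800.
Player W has the top bid and wins; the price is the second-highest bid, $1950.
Player W's payoff = $1250 − $1950 = -$700. All other bidders lose, so their payoff is 0.

Player W -$700, Player D $0, Player V $0.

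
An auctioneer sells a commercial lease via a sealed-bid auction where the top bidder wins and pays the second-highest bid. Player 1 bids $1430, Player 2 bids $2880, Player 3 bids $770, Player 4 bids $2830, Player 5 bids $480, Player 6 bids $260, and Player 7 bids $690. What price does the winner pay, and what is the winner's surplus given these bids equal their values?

Ranking the bids: Player 2 $2880; Player 4 $2830; Player 1 $1430; Player 3 $770; Player 7 $690; Player 5 $480; Player 6 $260.
Player 2 is the highest bidder, so Player 2 wins.
Under the second-price rule, the price is the second-highest bid: $2830.
Surplus = $2880 − $2830 = $50.

The winner pays $2830 for a surplus of $50.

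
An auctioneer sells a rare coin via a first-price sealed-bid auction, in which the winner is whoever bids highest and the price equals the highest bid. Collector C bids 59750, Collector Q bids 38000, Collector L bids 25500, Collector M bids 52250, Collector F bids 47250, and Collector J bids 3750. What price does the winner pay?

59750

Ordered from highest: Collector C 59750 > Collector M 52250 > Collector F 47250 > Collector Q 38000 > Collector L 25500 > Collector J 3750.
Collector C is the highest bidder, so Collector C wins.
Under the first-price rule, the price is the highest bid: 59750.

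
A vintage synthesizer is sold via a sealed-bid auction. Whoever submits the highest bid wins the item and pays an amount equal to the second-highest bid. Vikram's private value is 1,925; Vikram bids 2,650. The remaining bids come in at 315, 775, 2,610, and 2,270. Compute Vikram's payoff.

Payoff = -685.

Highest competing bid: 2,610.
Vikram's bid 2,650 is the highest overall, so Vikram wins and pays the second-highest bid, 2,610.
Payoff = value − price = 1,925 − 2,610 = -685.
Overbidding won the item at a price above value — truthful bidding would have avoided this loss.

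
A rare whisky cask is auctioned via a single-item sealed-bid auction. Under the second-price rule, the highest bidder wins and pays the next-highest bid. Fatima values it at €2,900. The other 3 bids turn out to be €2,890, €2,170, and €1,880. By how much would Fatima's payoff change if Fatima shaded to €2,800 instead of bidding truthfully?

The highest competing bid is €2,890.
Bidding truthfully at €2,900: Fatima has the top bid, wins, and pays the second-highest bid €2,890. Payoff = €2,900 − €2,890 = €10.
Bidding €2,800: the top bid is €2,890 (a rival), so Fatima loses. Payoff = €0.
Change = €0 − €10 = -€10.

Payoff change: -€10.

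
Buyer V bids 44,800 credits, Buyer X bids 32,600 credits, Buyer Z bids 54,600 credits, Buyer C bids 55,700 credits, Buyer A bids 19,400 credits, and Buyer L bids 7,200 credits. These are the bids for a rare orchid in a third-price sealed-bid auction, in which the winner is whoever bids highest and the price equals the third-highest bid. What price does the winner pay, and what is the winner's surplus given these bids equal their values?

The winner pays 44,800 credits for a surplus of 10,900 credits.

Ranking the bids: Buyer C 55,700 credits > Buyer Z 54,600 credits > Buyer V 44,800 credits > Buyer X 32,600 credits > Buyer A 19,400 credits > Buyer L 7,200 credits.
Buyer C is the highest bidder, so Buyer C wins.
Under the third-price rule, the price is the third-highest bid: 44,800 credits.
Surplus = 55,700 credits − 44,800 credits = 10,900 credits.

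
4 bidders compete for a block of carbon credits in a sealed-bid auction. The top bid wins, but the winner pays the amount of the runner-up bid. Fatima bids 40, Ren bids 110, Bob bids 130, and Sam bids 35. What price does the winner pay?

The winner pays 110.

Ordered from highest: Bob 130, then Ren 110, then Fatima 40, then Sam 35.
Bob has the highest bid, so Bob wins.
The second-highest bid is 110, so that is what Bob pays.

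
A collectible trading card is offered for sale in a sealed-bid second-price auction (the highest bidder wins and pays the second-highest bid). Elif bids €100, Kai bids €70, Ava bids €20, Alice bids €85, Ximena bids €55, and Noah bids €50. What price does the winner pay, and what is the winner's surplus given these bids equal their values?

Ranking the bids: Elif €100; Alice €85; Kai €70; Ximena €55; Noah €50; Ava €20.
Elif is the highest bidder, so Elif wins.
Under the second-price rule, the price is the second-highest bid: €85.
Surplus = €100 − €85 = €15.

The winner pays €85 for a surplus of €15.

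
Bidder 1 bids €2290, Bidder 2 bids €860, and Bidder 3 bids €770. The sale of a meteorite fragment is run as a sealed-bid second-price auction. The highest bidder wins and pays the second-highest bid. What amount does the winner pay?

Price paid: €860.

Sorted high to low: Bidder 1 €2290, then Bidder 2 €860, then Bidder 3 €770.
Bidder 1 has the highest bid, so Bidder 1 wins.
The second-highest bid is €860, so that is what Bidder 1 pays.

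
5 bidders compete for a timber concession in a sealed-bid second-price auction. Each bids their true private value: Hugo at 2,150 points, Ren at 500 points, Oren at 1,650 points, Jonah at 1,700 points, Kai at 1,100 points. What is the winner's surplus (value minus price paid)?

Ranking the bids: Hugo 2,150 points, then Jonah 1,700 points, then Oren 1,650 points, then Kai 1,100 points, then Ren 500 points.
Hugo wins with the top bid and pays the second-highest, 1,700 points.
Surplus = 2,150 points − 1,700 points = 450 points.

Winner's surplus: 450 points.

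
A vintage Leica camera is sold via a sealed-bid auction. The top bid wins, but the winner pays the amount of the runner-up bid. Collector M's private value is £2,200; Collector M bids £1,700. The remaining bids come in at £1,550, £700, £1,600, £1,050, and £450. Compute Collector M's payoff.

Collector M's payoff: £600.

Highest competing bid: £1,600.
Collector M's bid £1,700 is the highest overall, so Collector M wins and pays the second-highest bid, £1,600.
Payoff = value − price = £2,200 − £1,600 = £600.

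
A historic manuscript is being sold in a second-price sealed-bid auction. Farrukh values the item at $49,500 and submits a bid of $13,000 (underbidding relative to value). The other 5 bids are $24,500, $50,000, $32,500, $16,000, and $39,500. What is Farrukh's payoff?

Highest competing bid: $50,000.
Farrukh's bid $13,000 is not the highest, so Farrukh loses, pays nothing, and earns zero payoff.

Payoff = $0.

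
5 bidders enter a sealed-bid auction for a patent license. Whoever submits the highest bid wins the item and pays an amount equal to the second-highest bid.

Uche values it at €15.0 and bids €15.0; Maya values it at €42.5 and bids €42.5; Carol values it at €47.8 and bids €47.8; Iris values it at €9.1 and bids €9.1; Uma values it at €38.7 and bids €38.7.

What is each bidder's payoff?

Ordered from highest: Carol €47.8; Maya €42.5; Uma €38.7; Uche €15.0; Iris €9.1.
Carol has the top bid and wins; the price is the second-highest bid, €42.5.
Carol's payoff = €47.8 − €42.5 = €5.3. All other bidders lose, so their payoff is 0.

Uche €0.0, Maya €0.0, Carol €5.3, Iris €0.0, Uma €0.0.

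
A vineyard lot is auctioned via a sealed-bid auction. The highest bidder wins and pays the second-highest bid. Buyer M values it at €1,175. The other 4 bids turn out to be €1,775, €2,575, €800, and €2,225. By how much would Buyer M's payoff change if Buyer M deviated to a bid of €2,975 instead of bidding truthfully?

Change in payoff: -€1,400.

The highest competing bid is €2,575.
Bidding truthfully at €1,175: the top bid is €2,575 (a rival), so Buyer M loses. Payoff = €0.
Bidding €2,975: Buyer M has the top bid, wins, and pays the second-highest bid €2,575. Payoff = €1,175 − €2,575 = -€1,400.
Change = -€1,400 − €0 = -€1,400.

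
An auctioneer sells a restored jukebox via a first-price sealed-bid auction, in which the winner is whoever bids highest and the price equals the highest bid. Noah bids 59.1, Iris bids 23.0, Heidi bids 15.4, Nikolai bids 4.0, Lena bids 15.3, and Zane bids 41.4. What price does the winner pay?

The winner pays 59.1.

Ranking the bids: Noah 59.1, then Zane 41.4, then Iris 23.0, then Heidi 15.4, then Lena 15.3, then Nikolai 4.0.
Noah is the highest bidder, so Noah wins.
Under the first-price rule, the price is the highest bid: 59.1.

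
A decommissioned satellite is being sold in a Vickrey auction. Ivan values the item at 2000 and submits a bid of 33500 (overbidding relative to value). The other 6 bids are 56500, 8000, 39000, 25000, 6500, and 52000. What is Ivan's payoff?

Highest competing bid: 56500.
Ivan's bid 33500 is not the highest, so Ivan loses, pays nothing, and earns zero payoff.

Ivan's payoff: 0.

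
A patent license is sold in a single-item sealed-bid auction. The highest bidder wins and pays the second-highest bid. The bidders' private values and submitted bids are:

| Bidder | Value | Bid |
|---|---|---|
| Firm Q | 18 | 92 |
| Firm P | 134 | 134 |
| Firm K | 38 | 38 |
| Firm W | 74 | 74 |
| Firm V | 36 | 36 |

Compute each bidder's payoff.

Payoffs: Firm Q 0, Firm P 42, Firm K 0, Firm W 0, Firm V 0.

Ranking the bids: Firm P 134; Firm Q 92; Firm W 74; Firm K 38; Firm V 36.
Firm P has the top bid and wins; the price is the second-highest bid, 92.
Firm P's payoff = 134 − 92 = 42. All other bidders lose, so their payoff is 0.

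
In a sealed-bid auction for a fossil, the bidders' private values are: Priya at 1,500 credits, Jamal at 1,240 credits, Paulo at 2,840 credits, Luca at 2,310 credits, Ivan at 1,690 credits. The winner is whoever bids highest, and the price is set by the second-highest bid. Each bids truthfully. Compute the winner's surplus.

Surplus = 530 credits.

Sorted high to low: Paulo 2,840 credits; Luca 2,310 credits; Ivan 1,690 credits; Priya 1,500 credits; Jamal 1,240 credits.
Paulo wins with the top bid and pays the second-highest, 2,310 credits.
Surplus = 2,840 credits − 2,310 credits = 530 credits.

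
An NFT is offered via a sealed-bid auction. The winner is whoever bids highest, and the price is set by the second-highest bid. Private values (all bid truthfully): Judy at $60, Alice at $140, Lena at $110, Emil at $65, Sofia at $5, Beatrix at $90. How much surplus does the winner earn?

Surplus = $30.

Ordered from highest: Alice $140, then Lena $110, then Beatrix $90, then Emil $65, then Judy $60, then Sofia $5.
Alice wins with the top bid and pays the second-highest, $110.
Surplus = $140 − $110 = $30.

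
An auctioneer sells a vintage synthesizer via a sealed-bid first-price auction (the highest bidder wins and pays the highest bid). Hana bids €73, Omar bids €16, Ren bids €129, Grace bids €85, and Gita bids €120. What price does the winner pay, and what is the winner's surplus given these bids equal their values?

The winner pays €129 for a surplus of €0.

Bids in descending order: Ren €129, then Gita €120, then Grace €85, then Hana €73, then Omar €16.
Ren is the highest bidder, so Ren wins.
Under the first-price rule, the price is the highest bid: €129.
Surplus = €129 − €129 = €0.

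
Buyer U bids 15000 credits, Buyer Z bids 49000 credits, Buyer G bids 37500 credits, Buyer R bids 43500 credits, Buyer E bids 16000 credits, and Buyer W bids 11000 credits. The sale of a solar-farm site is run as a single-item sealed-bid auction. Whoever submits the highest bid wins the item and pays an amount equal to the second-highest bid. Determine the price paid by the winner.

Ordered from highest: Buyer Z 49000 credits, then Buyer R 43500 credits, then Buyer G 37500 credits, then Buyer E 16000 credits, then Buyer U 15000 credits, then Buyer W 11000 credits.
Buyer Z has the highest bid, so Buyer Z wins.
The second-highest bid is 43500 credits, so that is what Buyer Z pays.

The winner pays 43500 credits.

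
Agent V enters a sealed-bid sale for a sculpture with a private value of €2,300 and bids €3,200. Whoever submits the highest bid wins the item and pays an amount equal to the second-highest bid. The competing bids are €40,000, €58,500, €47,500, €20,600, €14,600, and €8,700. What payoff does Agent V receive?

Highest competing bid: €58,500.
Agent V's bid €3,200 is not the highest, so Agent V loses, pays nothing, and earns zero payoff.

Agent V's payoff: €0.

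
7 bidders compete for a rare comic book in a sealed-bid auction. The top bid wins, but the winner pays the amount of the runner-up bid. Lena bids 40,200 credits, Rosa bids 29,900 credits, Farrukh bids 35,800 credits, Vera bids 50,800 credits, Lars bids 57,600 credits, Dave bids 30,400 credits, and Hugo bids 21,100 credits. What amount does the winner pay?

Price paid: 50,800 credits.

Bids in descending order: Lars 57,600 credits, then Vera 50,800 credits, then Lena 40,200 credits, then Farrukh 35,800 credits, then Dave 30,400 credits, then Rosa 29,900 credits, then Hugo 21,100 credits.
Lars has the highest bid, so Lars wins.
The second-highest bid is 50,800 credits, so that is what Lars pays.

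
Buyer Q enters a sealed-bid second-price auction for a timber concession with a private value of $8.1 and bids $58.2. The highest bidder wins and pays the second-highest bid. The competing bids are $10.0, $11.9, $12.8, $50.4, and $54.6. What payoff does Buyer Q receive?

Highest competing bid: $54.6.
Buyer Q's bid $58.2 is the highest overall, so Buyer Q wins and pays the second-highest bid, $54.6.
Payoff = value − price = $8.1 − $54.6 = -$46.5.
Overbidding won the item at a price above value — truthful bidding would have avoided this loss.

Buyer Q's payoff: -$46.5.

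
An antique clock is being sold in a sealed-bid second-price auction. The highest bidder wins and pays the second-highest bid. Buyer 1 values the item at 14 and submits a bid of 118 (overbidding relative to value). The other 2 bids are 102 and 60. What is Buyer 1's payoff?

Highest competing bid: 102.
Buyer 1's bid 118 is the highest overall, so Buyer 1 wins and pays the second-highest bid, 102.
Payoff = value − price = 14 − 102 = -88.

-88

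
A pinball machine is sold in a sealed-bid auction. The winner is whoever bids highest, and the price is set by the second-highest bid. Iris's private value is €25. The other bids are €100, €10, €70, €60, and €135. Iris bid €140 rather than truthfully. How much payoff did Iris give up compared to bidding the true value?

The highest competing bid is €135.
Bidding truthfully at €25: the top bid is €135 (a rival), so Iris loses. Payoff = €0.
Bidding €140: Iris has the top bid, wins, and pays the second-highest bid €135. Payoff = €25 − €135 = -€110.
Regret = truthful payoff − actual payoff = €0 − -€110 = €110.
Deviating from a truthful bid can only lose payoff in a second-price auction — never gain.

€110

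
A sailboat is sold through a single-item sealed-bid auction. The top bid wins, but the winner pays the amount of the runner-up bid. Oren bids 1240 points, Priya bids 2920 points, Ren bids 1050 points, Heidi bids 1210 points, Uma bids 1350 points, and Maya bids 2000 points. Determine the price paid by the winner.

The winner pays 2000 points.

Sorted high to low: Priya 2920 points > Maya 2000 points > Uma 1350 points > Oren 1240 points > Heidi 1210 points > Ren 1050 points.
Priya has the highest bid, so Priya wins.
The second-highest bid is 2000 points, so that is what Priya pays.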